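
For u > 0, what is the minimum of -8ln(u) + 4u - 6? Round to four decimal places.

-3.5452

f'(u) = -8/u + 4 = 0 gives u = 2.
f''(u) = 8/u², which is positive for u > 0, so this is a local minimum.
f(2) = -8·ln(2) + 8 - 6 ≈ -3.5452.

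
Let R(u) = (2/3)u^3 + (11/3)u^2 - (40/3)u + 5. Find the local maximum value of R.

Critical points: R'(u) = 2u^2 + (22/3)u - 40/3 vanishes at u = -5, 4/3.
Second-derivative test with R''(u) = 4u + 22/3: R''(-5) = -38/3 < 0 ⇒ local maximum; R''(4/3) = 38/3 > 0 ⇒ local minimum.
So the local maximum value is R(-5) = 80.

80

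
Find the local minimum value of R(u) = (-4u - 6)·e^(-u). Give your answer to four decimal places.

-6.5949

By the product rule, R'(u) = (4u + 2)·e^(-u). Since e^(-u) > 0, the only critical point is u = -1/2.
R''(-1/2) has the same sign as 4 > 0, so this is a local minimum.
R(-1/2) = (-4)·e^(1/2) ≈ -6.5949.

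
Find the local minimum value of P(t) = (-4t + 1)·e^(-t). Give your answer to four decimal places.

Differentiating with the product rule gives P'(t) = (4t - 5)·e^(-t). Since e^(-t) > 0, the only critical point is t = 5/4.
P''(5/4) has the same sign as 4 > 0, so this is a local minimum.
P(5/4) = (-4)·e^(-5/4) ≈ -1.1460.

-1.1460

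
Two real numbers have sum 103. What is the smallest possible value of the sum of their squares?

With a + b = 103, a^2 + b^2 = a^2 + (103 − a)^2.
The derivative 2a − 2(103 − a) = 4a − 206 vanishes at a = 103/2; second derivative 4 > 0, a minimum.
The minimum is 2·(103/2)^2 = 10609/2.

10609/2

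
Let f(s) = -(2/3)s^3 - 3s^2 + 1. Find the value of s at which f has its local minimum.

-3

Critical points: f'(s) = -2s^2 - 6s vanishes at s = -3, 0.
Since f''(s) = -4s - 6, we get f''(-3) = 6 > 0 ⇒ local minimum; f''(0) = -6 < 0 ⇒ local maximum.
The local minimum is f(-3) = -8.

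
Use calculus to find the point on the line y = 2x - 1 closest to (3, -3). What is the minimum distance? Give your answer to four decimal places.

Minimize D(x)^2 = (x - 3)^2 + (2x + 2)^2.
d/dx[D^2] = 2(x - 3) + 2·2·(2x + 2) = 0 ⇒ x = -1/5.
Then y = -7/5 and the distance is √(64/5) ≈ 3.5777.

3.5777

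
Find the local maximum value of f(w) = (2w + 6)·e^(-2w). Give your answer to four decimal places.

148.4132

Differentiating with the product rule gives f'(w) = (-4w - 10)·e^(-2w). Since e^(-2w) > 0, the only critical point is w = -5/2.
f''(-5/2) has the same sign as -4 < 0, so this is a local maximum.
f(-5/2) = (1)·e^(5) ≈ 148.4132.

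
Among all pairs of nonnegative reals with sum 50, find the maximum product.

With x + y = 50, the product is P(x) = x(50 − x).
P'(x) = 50 − 2x = 0 gives x = 25; P'' = −2 < 0, so this is the maximum.
P = 25·25 = 625.

625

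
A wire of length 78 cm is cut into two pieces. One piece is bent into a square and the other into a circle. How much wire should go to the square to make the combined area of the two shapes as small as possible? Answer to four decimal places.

Let x be the length used for the square. Square side x/4; circle radius (78−x)/(2π).
A(x) = (x/4)² + π·((78−x)/(2π))² = x²/16 + (78−x)²/(4π) for 0 ≤ x ≤ 78. A'(x) = x/8 − (78−x)/(2π) = 0 gives x = 4·78/(π+4) ≈ 43.6877.
A'' = 1/8 + 1/(2π) > 0, so this gives the minimum combined area; x ≈ 43.6877 cm to the square.

43.6877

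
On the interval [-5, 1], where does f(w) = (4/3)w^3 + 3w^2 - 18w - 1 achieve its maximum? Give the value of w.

-3

The derivative is 4w^2 + 6w - 18, whose only zero in [-5, 1] is w = -3.
Candidates: f(-5) = -8/3, f(-3) = 44, f(1) = -44/3.
So the maximum is f(-3) = 44.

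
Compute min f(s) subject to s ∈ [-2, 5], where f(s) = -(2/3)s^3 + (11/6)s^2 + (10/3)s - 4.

-149/6

f'(s) = -2s^2 + (11/3)s + 10/3, which vanishes at s = -2/3 and s = 5/2.
Compare values at every candidate in [-2, 5]: f(-2) = 2; f(-2/3) = -422/81; f(5/2) = 43/8; f(5) = -149/6.
Hence the absolute minimum is -149/6 at s = 5.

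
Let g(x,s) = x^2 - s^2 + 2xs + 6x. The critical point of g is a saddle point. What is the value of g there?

∂g/∂x = 2x + 2s + 6 = 0 and ∂g/∂s = 2x - 2s = 0, so (x, s) = (-3/2, -3/2).
The Hessian has g_{xx} = 2, g_{ss} = -2, g_{xs} = 2, giving D = -8 < 0, so the point is a saddle point.
g(-3/2, -3/2) = -9/2.

-9/2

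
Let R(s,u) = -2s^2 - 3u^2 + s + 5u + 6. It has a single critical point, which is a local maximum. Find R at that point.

197/24

∂R/∂s = -4s + 1 = 0 and ∂R/∂u = -6u + 5 = 0, so (s, u) = (1/4, 5/6).
The Hessian has R_{ss} = -4, R_{uu} = -6, R_{su} = 0, giving D = 24 > 0 with R_{ss} < 0, so the point is a local maximum.
R(1/4, 5/6) = 197/24.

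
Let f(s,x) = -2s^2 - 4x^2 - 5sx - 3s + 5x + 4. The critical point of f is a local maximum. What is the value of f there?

27

∂f/∂s = -4s - 5x - 3 = 0 and ∂f/∂x = -5s - 8x + 5 = 0, so (s, x) = (-7, 5).
The Hessian has f_{ss} = -4, f_{xx} = -8, f_{sx} = -5, giving D = 7 > 0 with f_{ss} < 0, so the point is a local maximum.
f(-7, 5) = 27.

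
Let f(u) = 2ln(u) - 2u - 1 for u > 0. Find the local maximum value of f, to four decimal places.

f'(u) = 2/u − 2 = 0 gives u = 1.
f''(u) = -2/u², which is negative for u > 0, so this is a local maximum.
f(1) = 2·ln(1) - 2 - 1 ≈ -3.0000.

-3.0000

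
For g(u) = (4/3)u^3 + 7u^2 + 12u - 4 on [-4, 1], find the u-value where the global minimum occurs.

-4

The derivative is 4u^2 + 14u + 12, which vanishes at u = -2 and u = -3/2.
Compare values at every candidate in [-4, 1]: g(-4) = -76/3, g(-2) = -32/3, g(-3/2) = -43/4, g(1) = 49/3.
So the minimum is g(-4) = -76/3.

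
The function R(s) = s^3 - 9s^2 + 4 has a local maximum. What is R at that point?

R'(s) = 3s^2 - 18s = 0 at s = 0, 6.
Second-derivative test with R''(s) = 6s - 18: R''(0) = -18 < 0 ⇒ local maximum; R''(6) = 18 > 0 ⇒ local minimum.
Thus R has its local maximum at s = 0, with value 4.

4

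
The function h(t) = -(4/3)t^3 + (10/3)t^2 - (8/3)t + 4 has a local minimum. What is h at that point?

268/81

h'(t) = -4t^2 + (20/3)t - 8/3 = 0 at t = 2/3, 1.
h''(t) = -8t + 20/3. h''(2/3) = 4/3 > 0 ⇒ local minimum; h''(1) = -4/3 < 0 ⇒ local maximum.
So the local minimum value is h(2/3) = 268/81.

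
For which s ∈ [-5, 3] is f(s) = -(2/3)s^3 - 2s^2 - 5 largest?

f'(s) = -2s^2 - 4s, which vanishes at s = -2 and s = 0.
Evaluating at the critical points and endpoints: f(-5) = 85/3, f(-2) = -23/3, f(0) = -5, f(3) = -41.
So the maximum is f(-5) = 85/3.

-5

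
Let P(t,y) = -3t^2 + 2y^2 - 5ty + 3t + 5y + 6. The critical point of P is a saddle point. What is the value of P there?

∂P/∂t = -6t - 5y + 3 = 0 and ∂P/∂y = -5t + 4y + 5 = 0, so (t, y) = (37/49, -15/49).
The Hessian has P_{tt} = -6, P_{yy} = 4, P_{ty} = -5, giving D = -49 < 0, so the point is a saddle point.
P(37/49, -15/49) = 312/49.

312/49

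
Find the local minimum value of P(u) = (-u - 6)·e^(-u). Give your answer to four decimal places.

-148.4132

By the product rule, P'(u) = (u + 5)·e^(-u). Since e^(-u) > 0, the only critical point is u = -5.
P''(-5) has the same sign as 1 > 0, so this is a local minimum.
P(-5) = (-1)·e^(5) ≈ -148.4132.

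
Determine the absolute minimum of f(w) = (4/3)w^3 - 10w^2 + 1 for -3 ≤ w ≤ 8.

The derivative is 4w^2 - 20w, which vanishes at w = 0 and w = 5.
Candidates: f(-3) = -125, f(0) = 1, f(5) = -247/3, f(8) = 131/3.
Hence the absolute minimum is -125 at w = -3.

-125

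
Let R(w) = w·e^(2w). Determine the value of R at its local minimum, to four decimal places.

By the product rule, R'(w) = (2w + 1)·e^(2w). Since e^(2w) > 0, the only critical point is w = -1/2.
R''(-1/2) has the same sign as 2 > 0, so this is a local minimum.
R(-1/2) = (-1/2)·e^(-1) ≈ -0.1839.

-0.1839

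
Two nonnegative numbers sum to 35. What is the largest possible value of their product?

1225/4

With x + y = 35, the product is P(x) = x(35 − x).
P'(x) = 35 − 2x = 0 gives x = 35/2; P'' = −2 < 0, so this is the maximum.
P = 35/2·35/2 = 1225/4.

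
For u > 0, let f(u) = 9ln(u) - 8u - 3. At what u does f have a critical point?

f'(u) = 9/u − 8 = 0 gives u = 9/8.
f''(u) = -9/u², which is negative for u > 0, so this is a local maximum.
f(9/8) = 9·ln(9/8) - 9 - 3 ≈ -10.9400.

9/8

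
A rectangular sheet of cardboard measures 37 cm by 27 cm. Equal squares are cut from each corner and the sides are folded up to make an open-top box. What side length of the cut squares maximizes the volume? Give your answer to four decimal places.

With cut size x, the volume is V(x) = x(37 − 2x)(27 − 2x) for 0 < x < 13.5.
V'(x) = 12x^2 − 256x + 999. Setting V'(x) = 0 gives x ≈ 5.1415 (the root in (0, 13.5)).
V''(x) = 24x − 256 is negative there, so this is the maximum; V ≈ 2296.3383.

5.1415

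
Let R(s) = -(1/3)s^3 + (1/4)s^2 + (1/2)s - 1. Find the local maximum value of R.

R'(s) = -s^2 + (1/2)s + 1/2. Setting R'(s) = 0 gives s ∈ {-1/2, 1}.
R''(s) = -2s + 1/2. R''(-1/2) = 3/2 > 0 ⇒ local minimum; R''(1) = -3/2 < 0 ⇒ local maximum.
The local maximum is R(1) = -7/12.

-7/12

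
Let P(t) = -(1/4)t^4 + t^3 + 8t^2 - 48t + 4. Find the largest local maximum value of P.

Critical points: P'(t) = -t^3 + 3t^2 + 16t - 48 vanishes at t = -4, 3, 4.
Second-derivative test with P''(t) = -3t^2 + 6t + 16: P''(-4) = -56 < 0 ⇒ local maximum; P''(3) = 7 > 0 ⇒ local minimum; P''(4) = -8 < 0 ⇒ local maximum.
So the largest local maximum value is P(-4) = 196.

196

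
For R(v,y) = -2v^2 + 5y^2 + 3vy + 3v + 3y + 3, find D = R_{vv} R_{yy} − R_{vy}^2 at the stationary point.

-49

∂R/∂v = -4v + 3y + 3 = 0 and ∂R/∂y = 3v + 10y + 3 = 0, so (v, y) = (3/7, -3/7).
The Hessian has R_{vv} = -4, R_{yy} = 10, R_{vy} = 3, giving D = -49 < 0, so the point is a saddle point.
D = (-4)·(10) − (3)^2 = -49.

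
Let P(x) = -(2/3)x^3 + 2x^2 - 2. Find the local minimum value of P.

Critical points: P'(x) = -2x^2 + 4x vanishes at x = 0, 2.
Since P''(x) = -4x + 4, we get P''(0) = 4 > 0 ⇒ local minimum; P''(2) = -4 < 0 ⇒ local maximum.
The local minimum is P(0) = -2.

-2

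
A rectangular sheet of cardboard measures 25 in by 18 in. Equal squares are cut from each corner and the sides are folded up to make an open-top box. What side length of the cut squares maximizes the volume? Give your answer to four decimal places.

3.4436

With cut size x, the volume is V(x) = x(25 − 2x)(18 − 2x) for 0 < x < 9.
V'(x) = 12x^2 − 172x + 450. Setting V'(x) = 0 gives x ≈ 3.4436 (the root in (0, 9)).
V''(x) = 24x − 172 is negative there, so this is the maximum; V ≈ 693.1413.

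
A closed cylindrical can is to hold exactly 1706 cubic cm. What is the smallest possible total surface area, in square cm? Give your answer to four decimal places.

With radius r and height h, πr²h = 1706 so h = 1706/(πr²), and S(r) = 2πr² + 2πrh = 2πr² + 2·1706/r.
S'(r) = 4πr − 2·1706/r² = 0 ⇒ r³ = 1706/(2π), so r ≈ 6.4754 and h = 2r ≈ 12.9508.
S''(r) = 4π + 4·1706/r³ > 0, so this is the minimum; S ≈ 790.3763.

790.3763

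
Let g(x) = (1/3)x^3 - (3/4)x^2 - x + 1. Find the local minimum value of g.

-4/3

Critical points: g'(x) = x^2 - (3/2)x - 1 vanishes at x = -1/2, 2.
Second-derivative test with g''(x) = 2x - 3/2: g''(-1/2) = -5/2 < 0 ⇒ local maximum; g''(2) = 5/2 > 0 ⇒ local minimum.
The local minimum is g(2) = -4/3.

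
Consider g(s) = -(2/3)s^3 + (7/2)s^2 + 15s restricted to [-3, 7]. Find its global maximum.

475/6

g'(s) = -2s^2 + 7s + 15, which vanishes at s = -3/2 and s = 5.
Candidates: g(-3) = 9/2, g(-3/2) = -99/8, g(5) = 475/6, g(7) = 287/6.
So the maximum is g(5) = 475/6.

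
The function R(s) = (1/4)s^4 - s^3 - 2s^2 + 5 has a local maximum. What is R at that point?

R'(s) = s^3 - 3s^2 - 4s. Setting R'(s) = 0 gives s ∈ {-1, 0, 4}.
R''(s) = 3s^2 - 6s - 4. R''(-1) = 5 > 0 ⇒ local minimum; R''(0) = -4 < 0 ⇒ local maximum; R''(4) = 20 > 0 ⇒ local minimum.
Thus R has its local maximum at s = 0, with value 5.

5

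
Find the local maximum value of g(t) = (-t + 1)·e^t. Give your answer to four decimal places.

1.0000

g'(t) = (-1)·e^t + (-t + 1)·1·e^t = (-t)·e^t. Since e^t > 0, the only critical point is t = 0.
g''(0) has the same sign as -1 < 0, so this is a local maximum.
g(0) = (1)·e^(0) ≈ 1.0000.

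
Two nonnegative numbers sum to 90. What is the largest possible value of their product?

2025

With x + y = 90, the product is P(x) = x(90 − x).
P'(x) = 90 − 2x = 0 gives x = 45; P'' = −2 < 0, so this is the maximum.
P = 45·45 = 2025.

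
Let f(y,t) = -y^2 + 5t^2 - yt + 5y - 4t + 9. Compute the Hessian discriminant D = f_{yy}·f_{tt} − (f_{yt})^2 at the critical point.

-21

∂f/∂y = -2y - t + 5 = 0 and ∂f/∂t = -y + 10t - 4 = 0, so (y, t) = (46/21, 13/21).
The Hessian has f_{yy} = -2, f_{tt} = 10, f_{yt} = -1, giving D = -21 < 0, so the point is a saddle point.
D = (-2)·(10) − (-1)^2 = -21.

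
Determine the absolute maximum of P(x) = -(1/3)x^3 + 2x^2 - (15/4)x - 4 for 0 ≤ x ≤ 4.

The derivative is -x^2 + 4x - 15/4, which vanishes at x = 3/2 and x = 5/2.
Evaluating at the critical points and endpoints: P(0) = -4,  P(3/2) = -25/4,  P(5/2) = -73/12,  P(4) = -25/3.
So the maximum is P(0) = -4.

-4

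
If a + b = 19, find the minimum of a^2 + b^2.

361/2

With a + b = 19, a^2 + b^2 = a^2 + (19 − a)^2.
The derivative 2a − 2(19 − a) = 4a − 38 vanishes at a = 19/2; second derivative 4 > 0, a minimum.
The minimum is 2·(19/2)^2 = 361/2.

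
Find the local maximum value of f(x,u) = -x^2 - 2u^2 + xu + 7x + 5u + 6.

∂f/∂x = -2x + u + 7 = 0 and ∂f/∂u = x - 4u + 5 = 0, so (x, u) = (33/7, 17/7).
The Hessian has f_{xx} = -2, f_{uu} = -4, f_{xu} = 1, giving D = 7 > 0 with f_{xx} < 0, so the point is a local maximum.
f(33/7, 17/7) = 200/7.

200/7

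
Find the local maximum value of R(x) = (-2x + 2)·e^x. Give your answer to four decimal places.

By the product rule, R'(x) = (-2x)·e^x. Since e^x > 0, the only critical point is x = 0.
R''(0) has the same sign as -2 < 0, so this is a local maximum.
R(0) = (2)·e^(0) ≈ 2.0000.

2.0000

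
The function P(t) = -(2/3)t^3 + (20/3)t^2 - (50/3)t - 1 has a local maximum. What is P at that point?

-1

P'(t) = -2t^2 + (40/3)t - 50/3 = 0 at t = 5/3, 5.
Second-derivative test with P''(t) = -4t + 40/3: P''(5/3) = 20/3 > 0 ⇒ local minimum; P''(5) = -20/3 < 0 ⇒ local maximum.
Thus P has its local maximum at t = 5, with value -1.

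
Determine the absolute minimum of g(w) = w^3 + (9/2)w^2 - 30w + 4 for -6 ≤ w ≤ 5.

-30

The derivative is 3w^2 + 9w - 30, which vanishes at w = -5 and w = 2.
Compare values at every candidate in [-6, 5]: g(-6) = 130, g(-5) = 283/2, g(2) = -30, g(5) = 183/2.
Hence the absolute minimum is -30 at w = 2.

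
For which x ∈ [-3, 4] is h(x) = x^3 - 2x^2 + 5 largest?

4

h'(x) = 3x^2 - 4x, which vanishes at x = 0 and x = 4/3.
Compare values at every candidate in [-3, 4]: h(-3) = -40,  h(0) = 5,  h(4/3) = 103/27,  h(4) = 37.
So the maximum is h(4) = 37.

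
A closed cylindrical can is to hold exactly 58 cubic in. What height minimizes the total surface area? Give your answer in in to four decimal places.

With radius r and height h, πr²h = 58 so h = 58/(πr²), and S(r) = 2πr² + 2πrh = 2πr² + 2·58/r.
S'(r) = 4πr − 2·58/r² = 0 ⇒ r³ = 58/(2π), so r ≈ 2.0977 and h = 2r ≈ 4.1955.
S''(r) = 4π + 4·58/r³ > 0, so this is the minimum; S ≈ 82.9468.

4.1955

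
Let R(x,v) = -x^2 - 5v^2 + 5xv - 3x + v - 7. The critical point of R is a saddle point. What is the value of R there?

∂R/∂x = -2x + 5v - 3 = 0 and ∂R/∂v = 5x - 10v + 1 = 0, so (x, v) = (5, 13/5).
The Hessian has R_{xx} = -2, R_{vv} = -10, R_{xv} = 5, giving D = -5 < 0, so the point is a saddle point.
R(5, 13/5) = -66/5.

-66/5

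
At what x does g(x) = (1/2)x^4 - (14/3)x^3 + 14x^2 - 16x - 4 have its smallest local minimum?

g'(x) = 2x^3 - 14x^2 + 28x - 16 = 0 at x = 1, 2, 4.
g''(x) = 6x^2 - 28x + 28. g''(1) = 6 > 0 ⇒ local minimum; g''(2) = -4 < 0 ⇒ local maximum; g''(4) = 12 > 0 ⇒ local minimum.
So the smallest local minimum value is g(4) = -44/3.

4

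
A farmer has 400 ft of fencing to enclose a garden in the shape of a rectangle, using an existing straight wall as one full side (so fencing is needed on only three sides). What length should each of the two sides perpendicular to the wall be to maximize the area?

100

Let the sides perpendicular to the wall have length x and the parallel side y, so 2x + y = 400 and the area is A = xy = x(400 − 2x).
A'(x) = 400 − 4x = 0 gives x = 100, and A''(x) = −4 < 0 confirms a maximum.
Then y = 400 − 2·100 = 200 and A = 20000.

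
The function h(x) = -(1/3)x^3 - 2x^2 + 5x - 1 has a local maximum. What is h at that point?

5/3

h'(x) = -x^2 - 4x + 5 = 0 at x = -5, 1.
Since h''(x) = -2x - 4, we get h''(-5) = 6 > 0 ⇒ local minimum; h''(1) = -6 < 0 ⇒ local maximum.
The local maximum is h(1) = 5/3.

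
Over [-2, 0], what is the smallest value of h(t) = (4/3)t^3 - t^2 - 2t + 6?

-14/3

The derivative is 4t^2 - 2t - 2, whose only zero in [-2, 0] is t = -1/2.
Evaluating at the critical points and endpoints: h(-2) = -14/3; h(-1/2) = 79/12; h(0) = 6.
The minimum over the interval is -14/3, attained at t = -2.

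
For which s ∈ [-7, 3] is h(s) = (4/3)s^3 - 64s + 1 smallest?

Differentiating, h'(s) = 4s^2 - 64; whose only zero in [-7, 3] is s = -4.
Compare values at every candidate in [-7, 3]: h(-7) = -25/3, h(-4) = 515/3, h(3) = -155.
So the minimum is h(3) = -155.

3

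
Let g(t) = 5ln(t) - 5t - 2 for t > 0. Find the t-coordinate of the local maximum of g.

g'(t) = 5/t − 5 = 0 gives t = 1.
g''(t) = -5/t², which is negative for t > 0, so this is a local maximum.
g(1) = 5·ln(1) - 5 - 2 ≈ -7.0000.

1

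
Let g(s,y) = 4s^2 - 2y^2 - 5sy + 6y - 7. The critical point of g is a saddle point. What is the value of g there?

∂g/∂s = 8s - 5y = 0 and ∂g/∂y = -5s - 4y + 6 = 0, so (s, y) = (10/19, 16/19).
The Hessian has g_{ss} = 8, g_{yy} = -4, g_{sy} = -5, giving D = -57 < 0, so the point is a saddle point.
g(10/19, 16/19) = -85/19.

-85/19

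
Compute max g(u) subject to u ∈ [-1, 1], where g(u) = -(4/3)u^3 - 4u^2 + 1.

1

The derivative is -4u^2 - 8u, whose only zero in [-1, 1] is u = 0.
Compare values at every candidate in [-1, 1]: g(-1) = -5/3; g(0) = 1; g(1) = -13/3.
Hence the absolute maximum is 1 at u = 0.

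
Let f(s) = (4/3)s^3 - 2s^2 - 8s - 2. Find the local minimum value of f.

-46/3

f'(s) = 4s^2 - 4s - 8. Setting f'(s) = 0 gives s ∈ {-1, 2}.
f''(s) = 8s - 4. f''(-1) = -12 < 0 ⇒ local maximum; f''(2) = 12 > 0 ⇒ local minimum.
So the local minimum value is f(2) = -46/3.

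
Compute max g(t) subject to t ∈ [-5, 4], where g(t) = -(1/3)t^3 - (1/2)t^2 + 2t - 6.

79/6

g'(t) = -t^2 - t + 2, which vanishes at t = -2 and t = 1.
Evaluating at the critical points and endpoints: g(-5) = 79/6; g(-2) = -28/3; g(1) = -29/6; g(4) = -82/3.
The maximum over the interval is 79/6, attained at t = -5.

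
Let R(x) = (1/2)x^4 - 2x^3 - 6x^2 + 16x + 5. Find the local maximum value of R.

27/2

R'(x) = 2x^3 - 6x^2 - 12x + 16. Setting R'(x) = 0 gives x ∈ {-2, 1, 4}.
Second-derivative test with R''(x) = 6x^2 - 12x - 12: R''(-2) = 36 > 0 ⇒ local minimum; R''(1) = -18 < 0 ⇒ local maximum; R''(4) = 36 > 0 ⇒ local minimum.
So the local maximum value is R(1) = 27/2.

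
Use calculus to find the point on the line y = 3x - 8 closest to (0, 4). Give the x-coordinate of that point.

Minimize D(x)^2 = (x + 0)^2 + (3x - 12)^2.
d/dx[D^2] = 2(x + 0) + 2·3·(3x - 12) = 0 ⇒ x = 18/5.
Then y = 14/5 and the distance is √(72/5) ≈ 3.7947.

18/5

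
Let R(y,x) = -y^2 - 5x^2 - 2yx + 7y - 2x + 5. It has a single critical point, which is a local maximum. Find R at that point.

∂R/∂y = -2y - 2x + 7 = 0 and ∂R/∂x = -2y - 10x - 2 = 0, so (y, x) = (37/8, -9/8).
The Hessian has R_{yy} = -2, R_{xx} = -10, R_{yx} = -2, giving D = 16 > 0 with R_{yy} < 0, so the point is a local maximum.
R(37/8, -9/8) = 357/16.

357/16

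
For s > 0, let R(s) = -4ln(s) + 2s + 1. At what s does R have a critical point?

R'(s) = -4/s + 2 = 0 gives s = 2.
R''(s) = 4/s², which is positive for s > 0, so this is a local minimum.
R(2) = -4·ln(2) + 4 + 1 ≈ 2.2274.

2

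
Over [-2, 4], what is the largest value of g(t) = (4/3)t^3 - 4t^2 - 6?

46/3

The derivative is 4t^2 - 8t, which vanishes at t = 0 and t = 2.
Evaluating at the critical points and endpoints: g(-2) = -98/3, g(0) = -6, g(2) = -34/3, g(4) = 46/3.
The maximum over the interval is 46/3, attained at t = 4.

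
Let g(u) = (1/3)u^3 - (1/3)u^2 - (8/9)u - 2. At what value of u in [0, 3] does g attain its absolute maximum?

g'(u) = u^2 - (2/3)u - 8/9, whose only zero in [0, 3] is u = 4/3.
Evaluating at the critical points and endpoints: g(0) = -2,  g(4/3) = -242/81,  g(3) = 4/3.
So the maximum is g(3) = 4/3.

3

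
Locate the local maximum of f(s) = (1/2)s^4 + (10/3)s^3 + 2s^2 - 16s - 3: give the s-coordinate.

Critical points: f'(s) = 2s^3 + 10s^2 + 4s - 16 vanishes at s = -4, -2, 1.
f''(s) = 6s^2 + 20s + 4. f''(-4) = 20 > 0 ⇒ local minimum; f''(-2) = -12 < 0 ⇒ local maximum; f''(1) = 30 > 0 ⇒ local minimum.
The local maximum is f(-2) = 55/3.

-2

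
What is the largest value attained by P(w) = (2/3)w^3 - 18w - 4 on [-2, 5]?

80/3

Differentiating, P'(w) = 2w^2 - 18; whose only zero in [-2, 5] is w = 3.
Compare values at every candidate in [-2, 5]: P(-2) = 80/3, P(3) = -40, P(5) = -32/3.
So the maximum is P(-2) = 80/3.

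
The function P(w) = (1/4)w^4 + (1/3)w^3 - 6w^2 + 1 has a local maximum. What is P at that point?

P'(w) = w^3 + w^2 - 12w = 0 at w = -4, 0, 3.
P''(w) = 3w^2 + 2w - 12. P''(-4) = 28 > 0 ⇒ local minimum; P''(0) = -12 < 0 ⇒ local maximum; P''(3) = 21 > 0 ⇒ local minimum.
So the local maximum value is P(0) = 1.

1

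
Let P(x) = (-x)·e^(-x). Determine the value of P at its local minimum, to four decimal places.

-0.3679

By the product rule, P'(x) = (x - 1)·e^(-x). Since e^(-x) > 0, the only critical point is x = 1.
P''(1) has the same sign as 1 > 0, so this is a local minimum.
P(1) = (-1)·e^(-1) ≈ -0.3679.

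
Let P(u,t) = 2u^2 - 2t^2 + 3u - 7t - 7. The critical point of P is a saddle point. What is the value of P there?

∂P/∂u = 4u + 3 = 0 and ∂P/∂t = -4t - 7 = 0, so (u, t) = (-3/4, -7/4).
The Hessian has P_{uu} = 4, P_{tt} = -4, P_{ut} = 0, giving D = -16 < 0, so the point is a saddle point.
P(-3/4, -7/4) = -2.

-2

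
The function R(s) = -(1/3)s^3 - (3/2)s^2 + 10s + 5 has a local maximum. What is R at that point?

R'(s) = -s^2 - 3s + 10 = 0 at s = -5, 2.
Second-derivative test with R''(s) = -2s - 3: R''(-5) = 7 > 0 ⇒ local minimum; R''(2) = -7 < 0 ⇒ local maximum.
So the local maximum value is R(2) = 49/3.

49/3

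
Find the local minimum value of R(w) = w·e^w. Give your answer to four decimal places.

Differentiating with the product rule gives R'(w) = (w + 1)·e^w. Since e^w > 0, the only critical point is w = -1.
R''(-1) has the same sign as 1 > 0, so this is a local minimum.
R(-1) = (-1)·e^(-1) ≈ -0.3679.

-0.3679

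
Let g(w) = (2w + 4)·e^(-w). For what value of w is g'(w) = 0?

By the product rule, g'(w) = (-2w - 2)·e^(-w). Since e^(-w) > 0, the only critical point is w = -1.
g''(-1) has the same sign as -2 < 0, so this is a local maximum.
g(-1) = (2)·e^(1) ≈ 5.4366.

-1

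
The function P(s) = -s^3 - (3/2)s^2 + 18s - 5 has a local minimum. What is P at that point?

-91/2

P'(s) = -3s^2 - 3s + 18. Setting P'(s) = 0 gives s ∈ {-3, 2}.
Second-derivative test with P''(s) = -6s - 3: P''(-3) = 15 > 0 ⇒ local minimum; P''(2) = -15 < 0 ⇒ local maximum.
Thus P has its local minimum at s = -3, with value -91/2.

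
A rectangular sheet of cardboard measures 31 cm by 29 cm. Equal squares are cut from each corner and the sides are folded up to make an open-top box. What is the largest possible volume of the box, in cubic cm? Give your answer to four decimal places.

1995.0042

With cut size x, the volume is V(x) = x(31 − 2x)(29 − 2x) for 0 < x < 14.5.
V'(x) = 12x^2 − 240x + 899. Setting V'(x) = 0 gives x ≈ 4.9917 (the root in (0, 14.5)).
V''(x) = 24x − 240 is negative there, so this is the maximum; V ≈ 1995.0042.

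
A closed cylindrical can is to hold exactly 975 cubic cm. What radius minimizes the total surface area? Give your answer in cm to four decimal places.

With radius r and height h, πr²h = 975 so h = 975/(πr²), and S(r) = 2πr² + 2πrh = 2πr² + 2·975/r.
S'(r) = 4πr − 2·975/r² = 0 ⇒ r³ = 975/(2π), so r ≈ 5.3737 and h = 2r ≈ 10.7474.
S''(r) = 4π + 4·975/r³ > 0, so this is the minimum; S ≈ 544.3158.

5.3737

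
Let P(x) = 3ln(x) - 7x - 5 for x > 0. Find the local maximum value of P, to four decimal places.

-10.5419

P'(x) = 3/x − 7 = 0 gives x = 3/7.
P''(x) = -3/x², which is negative for x > 0, so this is a local maximum.
P(3/7) = 3·ln(3/7) - 3 - 5 ≈ -10.5419.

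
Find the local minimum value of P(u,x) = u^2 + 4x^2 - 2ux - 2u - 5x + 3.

∂P/∂u = 2u - 2x - 2 = 0 and ∂P/∂x = -2u + 8x - 5 = 0, so (u, x) = (13/6, 7/6).
The Hessian has P_{uu} = 2, P_{xx} = 8, P_{ux} = -2, giving D = 12 > 0 with P_{uu} > 0, so the point is a local minimum.
P(13/6, 7/6) = -25/12.

-25/12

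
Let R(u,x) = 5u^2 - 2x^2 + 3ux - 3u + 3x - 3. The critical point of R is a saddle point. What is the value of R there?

∂R/∂u = 10u + 3x - 3 = 0 and ∂R/∂x = 3u - 4x + 3 = 0, so (u, x) = (3/49, 39/49).
The Hessian has R_{uu} = 10, R_{xx} = -4, R_{ux} = 3, giving D = -49 < 0, so the point is a saddle point.
R(3/49, 39/49) = -93/49.

-93/49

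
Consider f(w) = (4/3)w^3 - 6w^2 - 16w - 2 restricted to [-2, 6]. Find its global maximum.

The derivative is 4w^2 - 12w - 16, which vanishes at w = -1 and w = 4.
Candidates: f(-2) = -14/3,  f(-1) = 20/3,  f(4) = -230/3,  f(6) = -26.
So the maximum is f(-1) = 20/3.

20/3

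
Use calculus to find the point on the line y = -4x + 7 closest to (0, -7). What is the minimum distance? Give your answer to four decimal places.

3.3955

Minimize D(x)^2 = (x + 0)^2 + (-4x + 14)^2.
d/dx[D^2] = 2(x + 0) + 2·(-4)·(-4x + 14) = 0 ⇒ x = 56/17.
Then y = -105/17 and the distance is √(196/17) ≈ 3.3955.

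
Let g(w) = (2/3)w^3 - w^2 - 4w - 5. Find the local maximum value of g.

-8/3

g'(w) = 2w^2 - 2w - 4. Setting g'(w) = 0 gives w ∈ {-1, 2}.
Second-derivative test with g''(w) = 4w - 2: g''(-1) = -6 < 0 ⇒ local maximum; g''(2) = 6 > 0 ⇒ local minimum.
The local maximum is g(-1) = -8/3.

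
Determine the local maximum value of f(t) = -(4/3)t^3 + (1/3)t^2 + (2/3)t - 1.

-3/4

Critical points: f'(t) = -4t^2 + (2/3)t + 2/3 vanishes at t = -1/3, 1/2.
Second-derivative test with f''(t) = -8t + 2/3: f''(-1/3) = 10/3 > 0 ⇒ local minimum; f''(1/2) = -10/3 < 0 ⇒ local maximum.
Thus f has its local maximum at t = 1/2, with value -3/4.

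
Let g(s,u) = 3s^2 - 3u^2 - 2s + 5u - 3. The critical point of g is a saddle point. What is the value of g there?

-5/4

∂g/∂s = 6s - 2 = 0 and ∂g/∂u = -6u + 5 = 0, so (s, u) = (1/3, 5/6).
The Hessian has g_{ss} = 6, g_{uu} = -6, g_{su} = 0, giving D = -36 < 0, so the point is a saddle point.
g(1/3, 5/6) = -5/4.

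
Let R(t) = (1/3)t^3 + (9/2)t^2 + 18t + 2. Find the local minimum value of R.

R'(t) = t^2 + 9t + 18 = 0 at t = -6, -3.
Second-derivative test with R''(t) = 2t + 9: R''(-6) = -3 < 0 ⇒ local maximum; R''(-3) = 3 > 0 ⇒ local minimum.
The local minimum is R(-3) = -41/2.

-41/2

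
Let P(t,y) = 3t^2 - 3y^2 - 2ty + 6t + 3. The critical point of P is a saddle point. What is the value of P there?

3/10

∂P/∂t = 6t - 2y + 6 = 0 and ∂P/∂y = -2t - 6y = 0, so (t, y) = (-9/10, 3/10).
The Hessian has P_{tt} = 6, P_{yy} = -6, P_{ty} = -2, giving D = -40 < 0, so the point is a saddle point.
P(-9/10, 3/10) = 3/10.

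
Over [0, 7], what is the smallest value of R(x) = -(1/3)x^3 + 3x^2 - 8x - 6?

-88/3

R'(x) = -x^2 + 6x - 8, which vanishes at x = 2 and x = 4.
Compare values at every candidate in [0, 7]: R(0) = -6,  R(2) = -38/3,  R(4) = -34/3,  R(7) = -88/3.
So the minimum is R(7) = -88/3.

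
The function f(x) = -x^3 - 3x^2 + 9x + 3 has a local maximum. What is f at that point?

f'(x) = -3x^2 - 6x + 9 = 0 at x = -3, 1.
f''(x) = -6x - 6. f''(-3) = 12 > 0 ⇒ local minimum; f''(1) = -12 < 0 ⇒ local maximum.
Thus f has its local maximum at x = 1, with value 8.

8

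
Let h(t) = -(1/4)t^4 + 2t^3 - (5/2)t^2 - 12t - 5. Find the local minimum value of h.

-119/4

Critical points: h'(t) = -t^3 + 6t^2 - 5t - 12 vanishes at t = -1, 3, 4.
Since h''(t) = -3t^2 + 12t - 5, we get h''(-1) = -20 < 0 ⇒ local maximum; h''(3) = 4 > 0 ⇒ local minimum; h''(4) = -5 < 0 ⇒ local maximum.
The local minimum is h(3) = -119/4.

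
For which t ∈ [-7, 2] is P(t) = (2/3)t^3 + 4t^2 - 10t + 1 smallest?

P'(t) = 2t^2 + 8t - 10, which vanishes at t = -5 and t = 1.
Compare values at every candidate in [-7, 2]: P(-7) = 115/3, P(-5) = 203/3, P(1) = -13/3, P(2) = 7/3.
The minimum over the interval is -13/3, attained at t = 1.

1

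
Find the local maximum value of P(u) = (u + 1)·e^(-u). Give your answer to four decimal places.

1.0000

By the product rule, P'(u) = (-u)·e^(-u). Since e^(-u) > 0, the only critical point is u = 0.
P''(0) has the same sign as -1 < 0, so this is a local maximum.
P(0) = (1)·e^(0) ≈ 1.0000.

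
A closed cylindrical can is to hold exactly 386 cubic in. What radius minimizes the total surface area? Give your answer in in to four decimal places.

3.9458

With radius r and height h, πr²h = 386 so h = 386/(πr²), and S(r) = 2πr² + 2πrh = 2πr² + 2·386/r.
S'(r) = 4πr − 2·386/r² = 0 ⇒ r³ = 386/(2π), so r ≈ 3.9458 and h = 2r ≈ 7.8916.
S''(r) = 4π + 4·386/r³ > 0, so this is the minimum; S ≈ 293.4761.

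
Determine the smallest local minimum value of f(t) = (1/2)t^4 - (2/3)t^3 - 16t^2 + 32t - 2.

f'(t) = 2t^3 - 2t^2 - 32t + 32. Setting f'(t) = 0 gives t ∈ {-4, 1, 4}.
f''(t) = 6t^2 - 4t - 32. f''(-4) = 80 > 0 ⇒ local minimum; f''(1) = -30 < 0 ⇒ local maximum; f''(4) = 48 > 0 ⇒ local minimum.
So the smallest local minimum value is f(-4) = -646/3.

-646/3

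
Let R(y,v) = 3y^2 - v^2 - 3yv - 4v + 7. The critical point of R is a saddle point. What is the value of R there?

∂R/∂y = 6y - 3v = 0 and ∂R/∂v = -3y - 2v - 4 = 0, so (y, v) = (-4/7, -8/7).
The Hessian has R_{yy} = 6, R_{vv} = -2, R_{yv} = -3, giving D = -21 < 0, so the point is a saddle point.
R(-4/7, -8/7) = 65/7.

65/7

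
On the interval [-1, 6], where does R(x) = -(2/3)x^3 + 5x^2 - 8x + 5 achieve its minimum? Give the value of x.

6

R'(x) = -2x^2 + 10x - 8, which vanishes at x = 1 and x = 4.
Compare values at every candidate in [-1, 6]: R(-1) = 56/3, R(1) = 4/3, R(4) = 31/3, R(6) = -7.
Hence the absolute minimum is -7 at x = 6.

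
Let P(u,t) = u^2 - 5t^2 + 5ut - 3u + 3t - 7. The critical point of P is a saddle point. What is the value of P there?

-34/5

∂P/∂u = 2u + 5t - 3 = 0 and ∂P/∂t = 5u - 10t + 3 = 0, so (u, t) = (1/3, 7/15).
The Hessian has P_{uu} = 2, P_{tt} = -10, P_{ut} = 5, giving D = -45 < 0, so the point is a saddle point.
P(1/3, 7/15) = -34/5.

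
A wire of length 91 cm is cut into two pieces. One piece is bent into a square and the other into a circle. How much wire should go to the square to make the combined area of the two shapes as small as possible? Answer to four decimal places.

50.9690

Let x be the length used for the square. Square side x/4; circle radius (91−x)/(2π).
A(x) = (x/4)² + π·((91−x)/(2π))² = x²/16 + (91−x)²/(4π) for 0 ≤ x ≤ 91. A'(x) = x/8 − (91−x)/(2π) = 0 gives x = 4·91/(π+4) ≈ 50.9690.
A'' = 1/8 + 1/(2π) > 0, so this gives the minimum combined area; x ≈ 50.9690 cm to the square.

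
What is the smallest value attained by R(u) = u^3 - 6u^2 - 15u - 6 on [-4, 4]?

-106

R'(u) = 3u^2 - 12u - 15, whose only zero in [-4, 4] is u = -1.
Compare values at every candidate in [-4, 4]: R(-4) = -106,  R(-1) = 2,  R(4) = -98.
The minimum over the interval is -106, attained at u = -4.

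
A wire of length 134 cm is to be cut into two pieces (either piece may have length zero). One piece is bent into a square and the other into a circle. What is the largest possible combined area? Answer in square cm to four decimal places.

1428.8931

Let x be the length used for the square. Square side x/4; circle radius (134−x)/(2π).
A(x) = (x/4)² + π·((134−x)/(2π))² = x²/16 + (134−x)²/(4π) for 0 ≤ x ≤ 134. A'(x) = x/8 − (134−x)/(2π) = 0 gives x = 4·134/(π+4) ≈ 75.0533.
A'' > 0, so the interior critical point is a minimum; the maximum is at an endpoint. A(0) = 1428.8931 and A(134) = 1122.2500, so the largest area is 1428.8931.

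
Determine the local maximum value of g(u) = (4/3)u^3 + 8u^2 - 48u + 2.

g'(u) = 4u^2 + 16u - 48 = 0 at u = -6, 2.
Since g''(u) = 8u + 16, we get g''(-6) = -32 < 0 ⇒ local maximum; g''(2) = 32 > 0 ⇒ local minimum.
The local maximum is g(-6) = 290.

290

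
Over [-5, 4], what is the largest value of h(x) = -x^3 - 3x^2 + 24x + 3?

The derivative is -3x^2 - 6x + 24, which vanishes at x = -4 and x = 2.
Compare values at every candidate in [-5, 4]: h(-5) = -67; h(-4) = -77; h(2) = 31; h(4) = -13.
Hence the absolute maximum is 31 at x = 2.

31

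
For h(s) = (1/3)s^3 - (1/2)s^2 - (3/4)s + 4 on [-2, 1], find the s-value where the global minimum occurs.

Differentiating, h'(s) = s^2 - s - 3/4; whose only zero in [-2, 1] is s = -1/2.
Compare values at every candidate in [-2, 1]: h(-2) = 5/6,  h(-1/2) = 101/24,  h(1) = 37/12.
Hence the absolute minimum is 5/6 at s = -2.

-2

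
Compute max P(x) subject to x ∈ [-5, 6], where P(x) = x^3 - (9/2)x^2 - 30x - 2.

P'(x) = 3x^2 - 9x - 30, which vanishes at x = -2 and x = 5.
Compare values at every candidate in [-5, 6]: P(-5) = -179/2,  P(-2) = 32,  P(5) = -279/2,  P(6) = -128.
The maximum over the interval is 32, attained at x = -2.

32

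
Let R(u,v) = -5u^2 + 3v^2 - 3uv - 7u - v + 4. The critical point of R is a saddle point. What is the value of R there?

439/69

∂R/∂u = -10u - 3v - 7 = 0 and ∂R/∂v = -3u + 6v - 1 = 0, so (u, v) = (-15/23, -11/69).
The Hessian has R_{uu} = -10, R_{vv} = 6, R_{uv} = -3, giving D = -69 < 0, so the point is a saddle point.
R(-15/23, -11/69) = 439/69.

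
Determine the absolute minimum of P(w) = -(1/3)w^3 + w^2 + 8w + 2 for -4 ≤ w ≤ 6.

P'(w) = -w^2 + 2w + 8, which vanishes at w = -2 and w = 4.
Evaluating at the critical points and endpoints: P(-4) = 22/3, P(-2) = -22/3, P(4) = 86/3, P(6) = 14.
Hence the absolute minimum is -22/3 at w = -2.

-22/3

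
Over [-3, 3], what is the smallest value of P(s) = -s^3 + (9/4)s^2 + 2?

Differentiating, P'(s) = -3s^2 + (9/2)s; which vanishes at s = 0 and s = 3/2.
Compare values at every candidate in [-3, 3]: P(-3) = 197/4, P(0) = 2, P(3/2) = 59/16, P(3) = -19/4.
Hence the absolute minimum is -19/4 at s = 3.

-19/4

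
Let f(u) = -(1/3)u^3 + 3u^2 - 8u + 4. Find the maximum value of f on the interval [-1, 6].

46/3

Differentiating, f'(u) = -u^2 + 6u - 8; which vanishes at u = 2 and u = 4.
Candidates: f(-1) = 46/3,  f(2) = -8/3,  f(4) = -4/3,  f(6) = -8.
Hence the absolute maximum is 46/3 at u = -1.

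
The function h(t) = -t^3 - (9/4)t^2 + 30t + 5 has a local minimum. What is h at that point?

Critical points: h'(t) = -3t^2 - (9/2)t + 30 vanishes at t = -4, 5/2.
h''(t) = -6t - 9/2. h''(-4) = 39/2 > 0 ⇒ local minimum; h''(5/2) = -39/2 < 0 ⇒ local maximum.
Thus h has its local minimum at t = -4, with value -87.

-87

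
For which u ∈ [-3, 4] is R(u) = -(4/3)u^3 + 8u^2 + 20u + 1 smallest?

-1

Differentiating, R'(u) = -4u^2 + 16u + 20; whose only zero in [-3, 4] is u = -1.
Evaluating at the critical points and endpoints: R(-3) = 49, R(-1) = -29/3, R(4) = 371/3.
The minimum over the interval is -29/3, attained at u = -1.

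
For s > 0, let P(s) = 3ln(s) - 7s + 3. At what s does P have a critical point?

P'(s) = 3/s − 7 = 0 gives s = 3/7.
P''(s) = -3/s², which is negative for s > 0, so this is a local maximum.
P(3/7) = 3·ln(3/7) - 3 + 3 ≈ -2.5419.

3/7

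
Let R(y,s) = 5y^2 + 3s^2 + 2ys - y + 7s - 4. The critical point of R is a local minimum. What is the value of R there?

∂R/∂y = 10y + 2s - 1 = 0 and ∂R/∂s = 2y + 6s + 7 = 0, so (y, s) = (5/14, -9/7).
The Hessian has R_{yy} = 10, R_{ss} = 6, R_{ys} = 2, giving D = 56 > 0 with R_{yy} > 0, so the point is a local minimum.
R(5/14, -9/7) = -243/28.

-243/28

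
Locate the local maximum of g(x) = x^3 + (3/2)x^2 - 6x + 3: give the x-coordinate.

Critical points: g'(x) = 3x^2 + 3x - 6 vanishes at x = -2, 1.
g''(x) = 6x + 3. g''(-2) = -9 < 0 ⇒ local maximum; g''(1) = 9 > 0 ⇒ local minimum.
Thus g has its local maximum at x = -2, with value 13.

-2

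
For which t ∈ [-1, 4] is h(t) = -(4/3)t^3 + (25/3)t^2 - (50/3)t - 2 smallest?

Differentiating, h'(t) = -4t^2 + (50/3)t - 50/3; which vanishes at t = 5/3 and t = 5/2.
Candidates: h(-1) = 73/3,  h(5/3) = -1037/81,  h(5/2) = -149/12,  h(4) = -62/3.
So the minimum is h(4) = -62/3.

4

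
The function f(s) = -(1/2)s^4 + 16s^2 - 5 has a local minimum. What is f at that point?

f'(s) = -2s^3 + 32s. Setting f'(s) = 0 gives s ∈ {-4, 0, 4}.
Second-derivative test with f''(s) = -6s^2 + 32: f''(-4) = -64 < 0 ⇒ local maximum; f''(0) = 32 > 0 ⇒ local minimum; f''(4) = -64 < 0 ⇒ local maximum.
The local minimum is f(0) = -5.

-5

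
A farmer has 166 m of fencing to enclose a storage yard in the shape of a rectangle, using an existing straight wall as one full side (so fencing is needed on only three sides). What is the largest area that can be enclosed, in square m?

Let the sides perpendicular to the wall have length x and the parallel side y, so 2x + y = 166 and the area is A = xy = x(166 − 2x).
A'(x) = 166 − 4x = 0 gives x = 83/2, and A''(x) = −4 < 0 confirms a maximum.
Then y = 166 − 2·83/2 = 83 and A = 6889/2.

6889/2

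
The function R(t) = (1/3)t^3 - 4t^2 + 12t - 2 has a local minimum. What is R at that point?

R'(t) = t^2 - 8t + 12. Setting R'(t) = 0 gives t ∈ {2, 6}.
Second-derivative test with R''(t) = 2t - 8: R''(2) = -4 < 0 ⇒ local maximum; R''(6) = 4 > 0 ⇒ local minimum.
Thus R has its local minimum at t = 6, with value -2.

-2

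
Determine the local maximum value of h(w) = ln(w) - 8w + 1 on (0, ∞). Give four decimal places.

h'(w) = 1/w − 8 = 0 gives w = 1/8.
h''(w) = -1/w², which is negative for w > 0, so this is a local maximum.
h(1/8) = 1·ln(1/8) - 1 + 1 ≈ -2.0794.

-2.0794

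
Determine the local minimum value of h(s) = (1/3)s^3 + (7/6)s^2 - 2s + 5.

h'(s) = s^2 + (7/3)s - 2. Setting h'(s) = 0 gives s ∈ {-3, 2/3}.
Second-derivative test with h''(s) = 2s + 7/3: h''(-3) = -11/3 < 0 ⇒ local maximum; h''(2/3) = 11/3 > 0 ⇒ local minimum.
So the local minimum value is h(2/3) = 347/81.

347/81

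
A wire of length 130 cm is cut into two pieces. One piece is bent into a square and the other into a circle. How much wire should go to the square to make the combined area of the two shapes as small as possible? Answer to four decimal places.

72.8129

Let x be the length used for the square. Square side x/4; circle radius (130−x)/(2π).
A(x) = (x/4)² + π·((130−x)/(2π))² = x²/16 + (130−x)²/(4π) for 0 ≤ x ≤ 130. A'(x) = x/8 − (130−x)/(2π) = 0 gives x = 4·130/(π+4) ≈ 72.8129.
A'' = 1/8 + 1/(2π) > 0, so this gives the minimum combined area; x ≈ 72.8129 cm to the square.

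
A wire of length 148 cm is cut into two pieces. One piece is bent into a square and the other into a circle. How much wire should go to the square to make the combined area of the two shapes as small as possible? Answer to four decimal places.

Let x be the length used for the square. Square side x/4; circle radius (148−x)/(2π).
A(x) = (x/4)² + π·((148−x)/(2π))² = x²/16 + (148−x)²/(4π) for 0 ≤ x ≤ 148. A'(x) = x/8 − (148−x)/(2π) = 0 gives x = 4·148/(π+4) ≈ 82.8947.
A'' = 1/8 + 1/(2π) > 0, so this gives the minimum combined area; x ≈ 82.8947 cm to the square.

82.8947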